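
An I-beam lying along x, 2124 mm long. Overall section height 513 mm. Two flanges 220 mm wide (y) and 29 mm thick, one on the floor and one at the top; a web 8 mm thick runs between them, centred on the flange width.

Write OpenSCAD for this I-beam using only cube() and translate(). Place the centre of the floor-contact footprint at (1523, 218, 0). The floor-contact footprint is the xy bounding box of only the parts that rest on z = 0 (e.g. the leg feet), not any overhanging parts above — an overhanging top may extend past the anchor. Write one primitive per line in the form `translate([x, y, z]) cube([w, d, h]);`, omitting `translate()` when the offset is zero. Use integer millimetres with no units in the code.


translate([461, 108, 0]) cube([2124, 220, 29]);
translate([461, 214, 29]) cube([2124, 8, 455]);
translate([461, 108, 484]) cube([2124, 220, 29]);


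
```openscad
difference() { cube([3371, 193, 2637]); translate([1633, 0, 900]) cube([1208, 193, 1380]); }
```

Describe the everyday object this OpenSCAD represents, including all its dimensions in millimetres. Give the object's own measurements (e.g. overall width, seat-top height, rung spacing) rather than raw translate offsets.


A wall 3371 mm long (x), 193 mm thick (y), 2637 mm tall, with a rectangular window opening cut through it. The opening is 1208 mm wide and 1380 mm tall; its sill is at z = 900 mm and its near (−x) edge is 1633 mm from the wall's −x end. The opening passes through the full wall thickness.


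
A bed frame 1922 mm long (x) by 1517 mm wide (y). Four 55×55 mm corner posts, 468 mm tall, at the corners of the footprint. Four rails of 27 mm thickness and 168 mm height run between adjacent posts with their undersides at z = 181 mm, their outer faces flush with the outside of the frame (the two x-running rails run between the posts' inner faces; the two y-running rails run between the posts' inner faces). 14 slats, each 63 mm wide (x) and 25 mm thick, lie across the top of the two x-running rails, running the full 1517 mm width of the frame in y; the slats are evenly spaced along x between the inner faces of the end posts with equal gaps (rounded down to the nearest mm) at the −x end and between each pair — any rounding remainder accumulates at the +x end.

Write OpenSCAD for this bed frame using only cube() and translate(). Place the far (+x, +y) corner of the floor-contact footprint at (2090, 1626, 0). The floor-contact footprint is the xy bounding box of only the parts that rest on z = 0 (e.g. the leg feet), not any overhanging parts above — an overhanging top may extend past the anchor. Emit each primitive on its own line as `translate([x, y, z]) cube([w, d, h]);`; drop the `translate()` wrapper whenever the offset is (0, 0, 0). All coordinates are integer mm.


translate([168, 109, 0]) cube([55, 55, 468]);
translate([168, 1571, 0]) cube([55, 55, 468]);
translate([2035, 109, 0]) cube([55, 55, 468]);
translate([2035, 1571, 0]) cube([55, 55, 468]);
translate([223, 109, 181]) cube([1812, 27, 168]);
translate([223, 1599, 181]) cube([1812, 27, 168]);
translate([168, 164, 181]) cube([27, 1407, 168]);
translate([2063, 164, 181]) cube([27, 1407, 168]);
translate([285, 109, 349]) cube([63, 1517, 25]);
translate([410, 109, 349]) cube([63, 1517, 25]);
translate([535, 109, 349]) cube([63, 1517, 25]);
translate([660, 109, 349]) cube([63, 1517, 25]);
translate([785, 109, 349]) cube([63, 1517, 25]);
translate([910, 109, 349]) cube([63, 1517, 25]);
translate([1035, 109, 349]) cube([63, 1517, 25]);
translate([1160, 109, 349]) cube([63, 1517, 25]);
translate([1285, 109, 349]) cube([63, 1517, 25]);
translate([1410, 109, 349]) cube([63, 1517, 25]);
translate([1535, 109, 349]) cube([63, 1517, 25]);
translate([1660, 109, 349]) cube([63, 1517, 25]);
translate([1785, 109, 349]) cube([63, 1517, 25]);
translate([1910, 109, 349]) cube([63, 1517, 25]);


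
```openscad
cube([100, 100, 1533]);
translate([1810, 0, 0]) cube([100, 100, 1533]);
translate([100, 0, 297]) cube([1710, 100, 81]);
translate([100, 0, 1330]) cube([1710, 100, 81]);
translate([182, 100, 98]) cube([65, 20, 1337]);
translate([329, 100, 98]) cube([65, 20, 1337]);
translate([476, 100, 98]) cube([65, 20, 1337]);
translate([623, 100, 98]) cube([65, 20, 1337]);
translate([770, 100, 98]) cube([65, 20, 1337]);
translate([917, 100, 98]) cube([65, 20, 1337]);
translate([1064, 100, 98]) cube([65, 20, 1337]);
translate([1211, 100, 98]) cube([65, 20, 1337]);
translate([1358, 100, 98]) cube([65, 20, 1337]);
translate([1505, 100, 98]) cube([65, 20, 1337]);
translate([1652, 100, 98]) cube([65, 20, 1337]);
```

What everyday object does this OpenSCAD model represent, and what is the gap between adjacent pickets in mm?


A fence section. The picket gap is 82 mm.

Two posts, two rails, 11 pickets — a fence section. Span 1710 mm holds 11 pickets of 65 mm with 12 equal gaps: ⌊(1710 − 11·65) / 12⌋ = 82 mm.


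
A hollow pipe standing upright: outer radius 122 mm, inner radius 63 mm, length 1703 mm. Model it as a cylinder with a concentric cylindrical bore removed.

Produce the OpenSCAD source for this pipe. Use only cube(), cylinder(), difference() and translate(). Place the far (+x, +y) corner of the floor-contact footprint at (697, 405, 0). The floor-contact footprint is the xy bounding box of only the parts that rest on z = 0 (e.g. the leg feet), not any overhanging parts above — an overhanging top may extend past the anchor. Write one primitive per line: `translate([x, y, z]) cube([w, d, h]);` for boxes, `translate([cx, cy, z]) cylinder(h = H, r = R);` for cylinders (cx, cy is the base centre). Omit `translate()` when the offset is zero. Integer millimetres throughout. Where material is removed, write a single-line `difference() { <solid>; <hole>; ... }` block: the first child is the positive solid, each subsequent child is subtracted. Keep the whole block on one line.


difference() { translate([575, 283, 0]) cylinder(h = 1703, r = 122); translate([575, 283, 0]) cylinder(h = 1703, r = 63); }


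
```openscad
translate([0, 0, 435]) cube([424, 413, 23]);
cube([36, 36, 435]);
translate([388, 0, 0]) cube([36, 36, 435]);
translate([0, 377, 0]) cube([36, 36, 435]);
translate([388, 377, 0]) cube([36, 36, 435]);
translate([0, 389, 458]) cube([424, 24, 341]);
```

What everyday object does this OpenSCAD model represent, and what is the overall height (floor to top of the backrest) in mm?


A chair. The overall height is 799 mm.

A slab on four corner posts with a tall panel at the back — a chair. The seat slab sits at z = 435 with thickness 23, and the 341 mm backrest starts at the seat top, so the overall height is 435 + 23 + 341 = 799 mm.


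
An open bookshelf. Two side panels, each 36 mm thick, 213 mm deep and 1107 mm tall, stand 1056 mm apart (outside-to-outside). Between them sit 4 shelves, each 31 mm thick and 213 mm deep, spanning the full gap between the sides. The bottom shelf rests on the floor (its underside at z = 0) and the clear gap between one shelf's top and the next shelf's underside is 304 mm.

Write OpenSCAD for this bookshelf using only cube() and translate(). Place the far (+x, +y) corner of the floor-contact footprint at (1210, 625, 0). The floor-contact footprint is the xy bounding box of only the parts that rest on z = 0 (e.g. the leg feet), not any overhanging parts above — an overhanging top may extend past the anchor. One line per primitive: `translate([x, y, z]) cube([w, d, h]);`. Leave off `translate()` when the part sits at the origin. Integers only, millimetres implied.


translate([154, 412, 0]) cube([36, 213, 1107]);
translate([1174, 412, 0]) cube([36, 213, 1107]);
translate([190, 412, 0]) cube([984, 213, 31]);
translate([190, 412, 335]) cube([984, 213, 31]);
translate([190, 412, 670]) cube([984, 213, 31]);
translate([190, 412, 1005]) cube([984, 213, 31]);


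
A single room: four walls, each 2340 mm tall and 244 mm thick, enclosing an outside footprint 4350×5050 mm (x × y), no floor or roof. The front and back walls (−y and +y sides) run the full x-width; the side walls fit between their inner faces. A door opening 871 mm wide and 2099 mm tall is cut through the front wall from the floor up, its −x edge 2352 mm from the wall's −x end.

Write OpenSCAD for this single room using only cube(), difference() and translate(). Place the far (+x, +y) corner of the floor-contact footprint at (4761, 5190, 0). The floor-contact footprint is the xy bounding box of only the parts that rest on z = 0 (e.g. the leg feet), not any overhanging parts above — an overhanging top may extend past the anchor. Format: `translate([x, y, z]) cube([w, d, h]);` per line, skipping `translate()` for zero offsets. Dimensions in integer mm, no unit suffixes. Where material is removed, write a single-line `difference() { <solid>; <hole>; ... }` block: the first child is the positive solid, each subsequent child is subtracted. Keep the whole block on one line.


difference() { translate([411, 140, 0]) cube([4350, 244, 2340]); translate([2763, 140, 0]) cube([871, 244, 2099]); }
translate([411, 4946, 0]) cube([4350, 244, 2340]);
translate([411, 384, 0]) cube([244, 4562, 2340]);
translate([4517, 384, 0]) cube([244, 4562, 2340]);


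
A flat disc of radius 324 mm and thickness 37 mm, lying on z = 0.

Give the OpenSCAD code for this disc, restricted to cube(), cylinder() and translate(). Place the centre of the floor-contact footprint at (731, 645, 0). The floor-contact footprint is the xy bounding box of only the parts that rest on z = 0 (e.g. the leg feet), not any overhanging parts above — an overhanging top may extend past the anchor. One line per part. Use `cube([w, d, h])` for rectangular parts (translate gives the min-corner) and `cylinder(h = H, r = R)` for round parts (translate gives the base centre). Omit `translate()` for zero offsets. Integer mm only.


translate([731, 645, 0]) cylinder(h = 37, r = 324);


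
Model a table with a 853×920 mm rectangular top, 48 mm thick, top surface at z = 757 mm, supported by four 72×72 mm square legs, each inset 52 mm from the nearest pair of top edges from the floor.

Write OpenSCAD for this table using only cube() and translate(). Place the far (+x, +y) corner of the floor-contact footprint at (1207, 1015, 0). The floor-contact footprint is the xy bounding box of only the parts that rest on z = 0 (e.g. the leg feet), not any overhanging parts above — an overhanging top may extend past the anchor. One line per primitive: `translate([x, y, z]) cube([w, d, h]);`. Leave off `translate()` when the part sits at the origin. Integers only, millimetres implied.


// leg_h = 757 - 48 = 709
translate([406, 147, 709]) cube([853, 920, 48]);
translate([458, 199, 0]) cube([72, 72, 709]);
translate([1135, 199, 0]) cube([72, 72, 709]);
translate([458, 943, 0]) cube([72, 72, 709]);
translate([1135, 943, 0]) cube([72, 72, 709]);


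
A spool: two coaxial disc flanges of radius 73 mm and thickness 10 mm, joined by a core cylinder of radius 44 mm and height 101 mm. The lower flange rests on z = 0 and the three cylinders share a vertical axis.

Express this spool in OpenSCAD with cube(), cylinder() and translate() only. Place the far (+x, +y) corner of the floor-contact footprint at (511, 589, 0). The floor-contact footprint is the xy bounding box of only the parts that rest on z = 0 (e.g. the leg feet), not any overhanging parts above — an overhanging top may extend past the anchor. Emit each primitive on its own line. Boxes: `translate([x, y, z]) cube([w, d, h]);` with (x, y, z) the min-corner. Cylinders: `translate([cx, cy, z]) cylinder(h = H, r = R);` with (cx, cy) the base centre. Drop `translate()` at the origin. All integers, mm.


translate([438, 516, 0]) cylinder(h = 10, r = 73);
translate([438, 516, 10]) cylinder(h = 101, r = 44);
translate([438, 516, 111]) cylinder(h = 10, r = 73);


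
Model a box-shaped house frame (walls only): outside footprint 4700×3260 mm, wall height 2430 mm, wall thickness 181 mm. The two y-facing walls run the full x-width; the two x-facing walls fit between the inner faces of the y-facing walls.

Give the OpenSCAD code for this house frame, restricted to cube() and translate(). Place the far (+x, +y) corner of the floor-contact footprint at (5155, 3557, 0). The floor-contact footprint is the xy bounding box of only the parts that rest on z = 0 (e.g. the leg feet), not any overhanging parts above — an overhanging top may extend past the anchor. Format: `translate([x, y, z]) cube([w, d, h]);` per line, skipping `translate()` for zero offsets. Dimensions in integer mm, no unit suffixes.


translate([455, 297, 0]) cube([4700, 181, 2430]);
translate([455, 3376, 0]) cube([4700, 181, 2430]);
translate([455, 478, 0]) cube([181, 2898, 2430]);
translate([4974, 478, 0]) cube([181, 2898, 2430]);


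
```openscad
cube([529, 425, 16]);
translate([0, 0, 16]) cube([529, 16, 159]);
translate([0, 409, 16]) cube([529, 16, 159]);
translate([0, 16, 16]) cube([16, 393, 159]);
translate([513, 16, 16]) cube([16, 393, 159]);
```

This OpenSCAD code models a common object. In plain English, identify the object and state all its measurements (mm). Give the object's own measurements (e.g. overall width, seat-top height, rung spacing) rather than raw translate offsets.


An open-topped rectangular box: outside dimensions 529×425×175 mm, with a uniform wall and base thickness of 16 mm. The base is a full 529×425 slab on the floor; four walls sit on top of the base. The front and back walls (the −y and +y sides) span the full width; the two side walls fit between them.


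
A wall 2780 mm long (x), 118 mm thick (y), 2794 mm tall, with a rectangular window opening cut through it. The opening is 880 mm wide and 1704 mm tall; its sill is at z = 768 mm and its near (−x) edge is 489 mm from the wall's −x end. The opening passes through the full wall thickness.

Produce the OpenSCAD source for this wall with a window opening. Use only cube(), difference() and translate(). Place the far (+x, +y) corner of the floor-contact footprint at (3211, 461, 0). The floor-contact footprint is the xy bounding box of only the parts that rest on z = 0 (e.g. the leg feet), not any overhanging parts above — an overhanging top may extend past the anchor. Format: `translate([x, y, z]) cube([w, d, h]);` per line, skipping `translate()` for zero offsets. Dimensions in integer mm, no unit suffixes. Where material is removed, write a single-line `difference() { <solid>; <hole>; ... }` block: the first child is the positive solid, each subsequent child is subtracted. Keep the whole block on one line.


difference() { translate([431, 343, 0]) cube([2780, 118, 2794]); translate([920, 343, 768]) cube([880, 118, 1704]); }


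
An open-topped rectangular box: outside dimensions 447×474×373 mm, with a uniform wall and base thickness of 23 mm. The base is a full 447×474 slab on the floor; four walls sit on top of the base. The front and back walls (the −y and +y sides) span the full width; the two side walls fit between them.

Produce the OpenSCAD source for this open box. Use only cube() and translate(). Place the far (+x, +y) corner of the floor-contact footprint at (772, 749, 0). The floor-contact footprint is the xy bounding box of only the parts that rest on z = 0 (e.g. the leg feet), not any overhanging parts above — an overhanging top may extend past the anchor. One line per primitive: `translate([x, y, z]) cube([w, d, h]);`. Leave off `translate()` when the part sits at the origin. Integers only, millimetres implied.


translate([325, 275, 0]) cube([447, 474, 23]);
translate([325, 275, 23]) cube([447, 23, 350]);
translate([325, 726, 23]) cube([447, 23, 350]);
translate([325, 298, 23]) cube([23, 428, 350]);
translate([749, 298, 23]) cube([23, 428, 350]);


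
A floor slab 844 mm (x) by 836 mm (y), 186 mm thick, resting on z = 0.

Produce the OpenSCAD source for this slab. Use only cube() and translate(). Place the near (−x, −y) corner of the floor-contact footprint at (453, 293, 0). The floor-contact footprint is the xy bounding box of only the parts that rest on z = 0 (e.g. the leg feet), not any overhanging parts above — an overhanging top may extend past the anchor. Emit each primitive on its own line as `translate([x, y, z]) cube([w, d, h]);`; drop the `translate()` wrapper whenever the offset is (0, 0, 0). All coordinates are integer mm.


translate([453, 293, 0]) cube([844, 836, 186]);


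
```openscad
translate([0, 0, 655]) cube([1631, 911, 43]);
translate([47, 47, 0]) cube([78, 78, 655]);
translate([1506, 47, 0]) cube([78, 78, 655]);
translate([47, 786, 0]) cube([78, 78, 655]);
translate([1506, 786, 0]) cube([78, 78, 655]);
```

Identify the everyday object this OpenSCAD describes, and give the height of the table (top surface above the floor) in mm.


A table. The table height is 698 mm.

A 1631×911×43 slab sits at z = 655 on four 78 mm square posts — a table. The top surface is at 655 + 43 = 698 mm.


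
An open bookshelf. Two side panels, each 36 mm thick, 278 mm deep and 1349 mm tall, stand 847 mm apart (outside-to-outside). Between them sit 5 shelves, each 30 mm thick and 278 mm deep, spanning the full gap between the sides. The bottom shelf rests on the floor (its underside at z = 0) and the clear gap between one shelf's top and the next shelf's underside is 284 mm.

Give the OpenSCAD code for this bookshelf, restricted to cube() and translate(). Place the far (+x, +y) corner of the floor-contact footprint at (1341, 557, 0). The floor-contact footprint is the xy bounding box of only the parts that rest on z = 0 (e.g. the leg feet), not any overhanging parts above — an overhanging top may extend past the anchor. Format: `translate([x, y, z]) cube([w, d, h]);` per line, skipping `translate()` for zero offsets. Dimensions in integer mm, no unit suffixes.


translate([494, 279, 0]) cube([36, 278, 1349]);
translate([1305, 279, 0]) cube([36, 278, 1349]);
translate([530, 279, 0]) cube([775, 278, 30]);
translate([530, 279, 314]) cube([775, 278, 30]);
translate([530, 279, 628]) cube([775, 278, 30]);
translate([530, 279, 942]) cube([775, 278, 30]);
translate([530, 279, 1256]) cube([775, 278, 30]);


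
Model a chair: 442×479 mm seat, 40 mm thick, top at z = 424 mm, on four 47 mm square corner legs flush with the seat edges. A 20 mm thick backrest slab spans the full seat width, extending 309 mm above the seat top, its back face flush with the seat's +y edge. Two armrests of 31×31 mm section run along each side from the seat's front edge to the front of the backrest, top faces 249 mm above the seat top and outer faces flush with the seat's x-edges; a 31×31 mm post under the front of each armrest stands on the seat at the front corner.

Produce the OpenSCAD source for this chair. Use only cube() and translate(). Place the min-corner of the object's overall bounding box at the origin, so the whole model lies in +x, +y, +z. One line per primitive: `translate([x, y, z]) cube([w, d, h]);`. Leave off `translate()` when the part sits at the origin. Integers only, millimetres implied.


translate([0, 0, 384]) cube([442, 479, 40]);
cube([47, 47, 384]);
translate([395, 0, 0]) cube([47, 47, 384]);
translate([0, 432, 0]) cube([47, 47, 384]);
translate([395, 432, 0]) cube([47, 47, 384]);
translate([0, 459, 424]) cube([442, 20, 309]);
translate([0, 0, 642]) cube([31, 459, 31]);
translate([411, 0, 642]) cube([31, 459, 31]);
translate([0, 0, 424]) cube([31, 31, 218]);
translate([411, 0, 424]) cube([31, 31, 218]);


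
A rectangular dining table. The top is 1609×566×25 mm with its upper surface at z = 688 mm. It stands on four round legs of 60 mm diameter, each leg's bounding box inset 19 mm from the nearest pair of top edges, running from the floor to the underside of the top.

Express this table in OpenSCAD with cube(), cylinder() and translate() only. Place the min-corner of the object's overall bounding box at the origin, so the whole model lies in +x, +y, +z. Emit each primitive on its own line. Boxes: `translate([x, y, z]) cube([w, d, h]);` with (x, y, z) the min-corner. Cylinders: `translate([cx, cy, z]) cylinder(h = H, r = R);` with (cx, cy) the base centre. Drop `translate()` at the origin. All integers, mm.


translate([0, 0, 663]) cube([1609, 566, 25]);
translate([49, 49, 0]) cylinder(h = 663, r = 30);
translate([1560, 49, 0]) cylinder(h = 663, r = 30);
translate([49, 517, 0]) cylinder(h = 663, r = 30);
translate([1560, 517, 0]) cylinder(h = 663, r = 30);


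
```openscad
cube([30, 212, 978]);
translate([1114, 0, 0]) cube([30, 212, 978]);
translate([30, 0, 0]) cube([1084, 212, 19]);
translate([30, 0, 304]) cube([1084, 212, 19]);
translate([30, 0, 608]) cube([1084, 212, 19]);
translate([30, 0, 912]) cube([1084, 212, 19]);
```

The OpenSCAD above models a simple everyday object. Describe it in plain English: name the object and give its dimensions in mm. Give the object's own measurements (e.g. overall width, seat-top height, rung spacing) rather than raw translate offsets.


An open bookshelf. Two side panels, each 30 mm thick, 212 mm deep and 978 mm tall, stand 1144 mm apart (outside-to-outside). Between them sit 4 shelves, each 19 mm thick and 212 mm deep, spanning the full gap between the sides. The bottom shelf rests on the floor (its underside at z = 0) and the clear gap between one shelf's top and the next shelf's underside is 285 mm.


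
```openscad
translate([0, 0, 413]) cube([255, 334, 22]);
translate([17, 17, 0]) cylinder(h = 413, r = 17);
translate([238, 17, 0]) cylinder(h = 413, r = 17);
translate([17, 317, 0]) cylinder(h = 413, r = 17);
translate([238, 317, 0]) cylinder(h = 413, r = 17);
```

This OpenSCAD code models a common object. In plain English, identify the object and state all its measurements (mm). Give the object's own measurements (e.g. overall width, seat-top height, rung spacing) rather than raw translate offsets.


A four-legged stool. The seat is a 255×334×22 mm slab whose top surface is at z = 435 mm; four round legs, each 34 mm in diameter, run from the floor (z = 0) to the underside of the seat, each leg's axis is inset half a diameter from the nearest pair of seat edges (so the leg's bounding box is flush with the corner).


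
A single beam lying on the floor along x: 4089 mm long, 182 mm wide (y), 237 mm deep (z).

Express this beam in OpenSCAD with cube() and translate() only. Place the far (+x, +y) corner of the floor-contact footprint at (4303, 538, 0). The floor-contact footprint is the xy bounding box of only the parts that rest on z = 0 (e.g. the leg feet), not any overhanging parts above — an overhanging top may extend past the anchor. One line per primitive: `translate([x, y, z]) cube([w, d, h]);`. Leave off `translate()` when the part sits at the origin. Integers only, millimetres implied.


translate([214, 356, 0]) cube([4089, 182, 237]);


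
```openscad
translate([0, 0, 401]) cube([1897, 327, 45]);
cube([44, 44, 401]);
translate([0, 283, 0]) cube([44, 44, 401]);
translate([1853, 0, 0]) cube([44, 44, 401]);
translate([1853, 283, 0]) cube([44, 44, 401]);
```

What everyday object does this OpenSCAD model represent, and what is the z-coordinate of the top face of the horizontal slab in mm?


A bench. The seat-top height is 446 mm.

A long slab on four corner posts — a bench. The slab sits at z = 401 with thickness 45, so the top is 401 + 45 = 446 mm.


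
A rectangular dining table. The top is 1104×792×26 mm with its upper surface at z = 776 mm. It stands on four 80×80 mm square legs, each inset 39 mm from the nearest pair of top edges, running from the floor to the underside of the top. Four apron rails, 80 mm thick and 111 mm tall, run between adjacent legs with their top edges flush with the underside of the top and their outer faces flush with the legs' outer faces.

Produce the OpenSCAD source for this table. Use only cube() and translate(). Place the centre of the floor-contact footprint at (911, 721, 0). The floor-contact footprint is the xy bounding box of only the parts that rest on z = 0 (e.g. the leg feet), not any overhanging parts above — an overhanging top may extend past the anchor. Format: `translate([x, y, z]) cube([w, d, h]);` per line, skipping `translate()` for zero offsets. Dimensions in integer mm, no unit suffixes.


translate([359, 325, 750]) cube([1104, 792, 26]);
translate([398, 364, 0]) cube([80, 80, 750]);
translate([1344, 364, 0]) cube([80, 80, 750]);
translate([398, 998, 0]) cube([80, 80, 750]);
translate([1344, 998, 0]) cube([80, 80, 750]);
translate([478, 364, 639]) cube([866, 80, 111]);
translate([478, 998, 639]) cube([866, 80, 111]);
translate([398, 444, 639]) cube([80, 554, 111]);
translate([1344, 444, 639]) cube([80, 554, 111]);


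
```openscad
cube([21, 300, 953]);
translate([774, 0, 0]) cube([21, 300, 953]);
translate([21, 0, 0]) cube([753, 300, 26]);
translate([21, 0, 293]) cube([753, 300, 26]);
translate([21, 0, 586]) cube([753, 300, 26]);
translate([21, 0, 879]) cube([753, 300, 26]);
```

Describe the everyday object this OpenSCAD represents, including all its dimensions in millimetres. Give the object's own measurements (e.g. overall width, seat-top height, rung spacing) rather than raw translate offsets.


An open bookshelf. Two side panels, each 21 mm thick, 300 mm deep and 953 mm tall, stand 795 mm apart (outside-to-outside). Between them sit 4 shelves, each 26 mm thick and 300 mm deep, spanning the full gap between the sides. The bottom shelf rests on the floor (its underside at z = 0) and the clear gap between one shelf's top and the next shelf's underside is 267 mm.


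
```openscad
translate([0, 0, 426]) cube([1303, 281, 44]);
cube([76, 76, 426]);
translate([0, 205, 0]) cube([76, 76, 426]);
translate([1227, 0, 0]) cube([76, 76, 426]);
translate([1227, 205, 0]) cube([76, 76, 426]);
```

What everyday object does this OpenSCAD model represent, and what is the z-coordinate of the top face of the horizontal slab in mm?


A bench. The seat-top height is 470 mm.

A long slab on four corner posts — a bench. The slab sits at z = 426 with thickness 44, so the top is 426 + 44 = 470 mm.


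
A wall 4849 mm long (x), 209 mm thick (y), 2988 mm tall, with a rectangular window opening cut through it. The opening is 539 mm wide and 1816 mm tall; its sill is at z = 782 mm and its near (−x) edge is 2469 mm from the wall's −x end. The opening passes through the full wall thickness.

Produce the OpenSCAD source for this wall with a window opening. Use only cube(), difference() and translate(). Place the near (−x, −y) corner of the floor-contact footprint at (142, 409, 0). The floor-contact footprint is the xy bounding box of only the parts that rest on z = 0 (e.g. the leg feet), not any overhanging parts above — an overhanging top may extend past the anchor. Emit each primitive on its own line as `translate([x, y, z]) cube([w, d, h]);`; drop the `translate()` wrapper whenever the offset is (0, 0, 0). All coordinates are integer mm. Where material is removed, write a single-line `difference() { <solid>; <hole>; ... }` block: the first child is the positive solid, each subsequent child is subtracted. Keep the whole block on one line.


difference() { translate([142, 409, 0]) cube([4849, 209, 2988]); translate([2611, 409, 782]) cube([539, 209, 1816]); }


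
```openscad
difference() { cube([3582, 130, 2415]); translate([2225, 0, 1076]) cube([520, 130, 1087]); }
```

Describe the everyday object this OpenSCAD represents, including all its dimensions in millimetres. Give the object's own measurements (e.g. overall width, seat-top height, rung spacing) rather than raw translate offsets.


A wall 3582 mm long (x), 130 mm thick (y), 2415 mm tall, with a rectangular window opening cut through it. The opening is 520 mm wide and 1087 mm tall; its sill is at z = 1076 mm and its near (−x) edge is 2225 mm from the wall's −x end. The opening passes through the full wall thickness.


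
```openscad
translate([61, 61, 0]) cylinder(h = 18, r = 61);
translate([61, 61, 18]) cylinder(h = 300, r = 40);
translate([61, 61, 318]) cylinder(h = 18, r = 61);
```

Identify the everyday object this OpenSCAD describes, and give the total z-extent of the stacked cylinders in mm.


A spool. The overall height is 336 mm.

Three coaxial cylinders, large–small–large — a spool. Two 18 mm flanges and a 300 mm core give 18 + 300 + 18 = 336 mm.


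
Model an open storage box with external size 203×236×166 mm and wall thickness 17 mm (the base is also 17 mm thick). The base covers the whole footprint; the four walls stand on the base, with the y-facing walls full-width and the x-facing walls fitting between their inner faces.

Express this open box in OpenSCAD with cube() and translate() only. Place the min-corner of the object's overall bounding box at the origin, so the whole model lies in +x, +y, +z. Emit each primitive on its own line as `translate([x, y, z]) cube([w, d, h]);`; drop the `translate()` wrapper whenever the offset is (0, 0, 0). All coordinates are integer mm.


cube([203, 236, 17]);
translate([0, 0, 17]) cube([203, 17, 149]);
translate([0, 219, 17]) cube([203, 17, 149]);
translate([0, 17, 17]) cube([17, 202, 149]);
translate([186, 17, 17]) cube([17, 202, 149]);


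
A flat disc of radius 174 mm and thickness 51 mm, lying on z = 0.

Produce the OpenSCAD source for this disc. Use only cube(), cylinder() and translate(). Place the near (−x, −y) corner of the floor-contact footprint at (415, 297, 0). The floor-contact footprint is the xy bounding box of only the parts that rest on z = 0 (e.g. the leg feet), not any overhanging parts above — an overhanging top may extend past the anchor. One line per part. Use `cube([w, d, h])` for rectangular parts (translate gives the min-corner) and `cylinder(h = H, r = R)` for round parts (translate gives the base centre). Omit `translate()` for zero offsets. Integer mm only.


translate([589, 471, 0]) cylinder(h = 51, r = 174);


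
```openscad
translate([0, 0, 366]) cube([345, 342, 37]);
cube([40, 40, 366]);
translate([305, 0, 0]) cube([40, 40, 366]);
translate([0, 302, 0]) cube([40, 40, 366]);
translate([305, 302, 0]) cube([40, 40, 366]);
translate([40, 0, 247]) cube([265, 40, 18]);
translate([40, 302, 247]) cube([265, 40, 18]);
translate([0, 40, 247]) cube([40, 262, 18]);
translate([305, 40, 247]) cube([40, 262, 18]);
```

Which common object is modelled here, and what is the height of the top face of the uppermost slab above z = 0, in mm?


A stool. The seat height is 403 mm.

A 345×342×37 slab at z = 366 on four corner posts — a stool. The seat top is 366 + 37 = 403 mm.


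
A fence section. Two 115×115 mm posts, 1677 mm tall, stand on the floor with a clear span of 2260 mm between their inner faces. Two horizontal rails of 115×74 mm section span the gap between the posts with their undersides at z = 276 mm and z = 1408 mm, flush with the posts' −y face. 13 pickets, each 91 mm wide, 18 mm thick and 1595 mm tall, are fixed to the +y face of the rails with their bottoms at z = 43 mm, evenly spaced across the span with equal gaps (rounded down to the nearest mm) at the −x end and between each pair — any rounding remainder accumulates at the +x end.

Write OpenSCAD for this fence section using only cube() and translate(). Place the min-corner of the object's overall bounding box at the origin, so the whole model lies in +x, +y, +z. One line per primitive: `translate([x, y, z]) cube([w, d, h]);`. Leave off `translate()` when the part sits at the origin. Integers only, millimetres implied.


cube([115, 115, 1677]);
translate([2375, 0, 0]) cube([115, 115, 1677]);
translate([115, 0, 276]) cube([2260, 115, 74]);
translate([115, 0, 1408]) cube([2260, 115, 74]);
translate([191, 115, 43]) cube([91, 18, 1595]);
translate([358, 115, 43]) cube([91, 18, 1595]);
translate([525, 115, 43]) cube([91, 18, 1595]);
translate([692, 115, 43]) cube([91, 18, 1595]);
translate([859, 115, 43]) cube([91, 18, 1595]);
translate([1026, 115, 43]) cube([91, 18, 1595]);
translate([1193, 115, 43]) cube([91, 18, 1595]);
translate([1360, 115, 43]) cube([91, 18, 1595]);
translate([1527, 115, 43]) cube([91, 18, 1595]);
translate([1694, 115, 43]) cube([91, 18, 1595]);
translate([1861, 115, 43]) cube([91, 18, 1595]);
translate([2028, 115, 43]) cube([91, 18, 1595]);
translate([2195, 115, 43]) cube([91, 18, 1595]);


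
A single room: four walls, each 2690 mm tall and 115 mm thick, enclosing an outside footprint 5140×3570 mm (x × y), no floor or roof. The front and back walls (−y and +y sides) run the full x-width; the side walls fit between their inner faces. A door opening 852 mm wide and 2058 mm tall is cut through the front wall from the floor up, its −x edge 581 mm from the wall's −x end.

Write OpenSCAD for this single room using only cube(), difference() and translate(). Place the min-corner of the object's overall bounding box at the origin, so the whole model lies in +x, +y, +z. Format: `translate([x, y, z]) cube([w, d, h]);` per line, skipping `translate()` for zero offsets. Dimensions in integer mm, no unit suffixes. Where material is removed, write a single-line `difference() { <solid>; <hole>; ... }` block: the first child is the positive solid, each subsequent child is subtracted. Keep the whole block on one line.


difference() { cube([5140, 115, 2690]); translate([581, 0, 0]) cube([852, 115, 2058]); }
translate([0, 3455, 0]) cube([5140, 115, 2690]);
translate([0, 115, 0]) cube([115, 3340, 2690]);
translate([5025, 115, 0]) cube([115, 3340, 2690]);


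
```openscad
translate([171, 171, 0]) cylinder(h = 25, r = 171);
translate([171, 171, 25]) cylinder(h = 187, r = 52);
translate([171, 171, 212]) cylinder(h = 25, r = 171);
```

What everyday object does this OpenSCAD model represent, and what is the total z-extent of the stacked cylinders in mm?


A spool. The overall height is 237 mm.

Three coaxial cylinders, large–small–large — a spool. Two 25 mm flanges and a 187 mm core give 25 + 187 + 25 = 237 mm.


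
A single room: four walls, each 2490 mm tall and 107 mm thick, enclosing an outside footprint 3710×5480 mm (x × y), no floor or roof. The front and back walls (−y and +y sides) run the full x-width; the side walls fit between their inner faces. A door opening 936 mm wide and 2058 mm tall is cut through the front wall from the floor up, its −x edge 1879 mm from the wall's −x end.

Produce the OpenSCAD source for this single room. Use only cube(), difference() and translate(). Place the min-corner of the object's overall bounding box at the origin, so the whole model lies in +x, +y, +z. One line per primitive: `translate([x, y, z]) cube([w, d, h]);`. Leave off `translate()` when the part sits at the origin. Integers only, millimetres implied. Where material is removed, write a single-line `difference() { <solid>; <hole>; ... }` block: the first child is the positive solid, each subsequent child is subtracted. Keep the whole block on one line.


difference() { cube([3710, 107, 2490]); translate([1879, 0, 0]) cube([936, 107, 2058]); }
translate([0, 5373, 0]) cube([3710, 107, 2490]);
translate([0, 107, 0]) cube([107, 5266, 2490]);
translate([3603, 107, 0]) cube([107, 5266, 2490]);


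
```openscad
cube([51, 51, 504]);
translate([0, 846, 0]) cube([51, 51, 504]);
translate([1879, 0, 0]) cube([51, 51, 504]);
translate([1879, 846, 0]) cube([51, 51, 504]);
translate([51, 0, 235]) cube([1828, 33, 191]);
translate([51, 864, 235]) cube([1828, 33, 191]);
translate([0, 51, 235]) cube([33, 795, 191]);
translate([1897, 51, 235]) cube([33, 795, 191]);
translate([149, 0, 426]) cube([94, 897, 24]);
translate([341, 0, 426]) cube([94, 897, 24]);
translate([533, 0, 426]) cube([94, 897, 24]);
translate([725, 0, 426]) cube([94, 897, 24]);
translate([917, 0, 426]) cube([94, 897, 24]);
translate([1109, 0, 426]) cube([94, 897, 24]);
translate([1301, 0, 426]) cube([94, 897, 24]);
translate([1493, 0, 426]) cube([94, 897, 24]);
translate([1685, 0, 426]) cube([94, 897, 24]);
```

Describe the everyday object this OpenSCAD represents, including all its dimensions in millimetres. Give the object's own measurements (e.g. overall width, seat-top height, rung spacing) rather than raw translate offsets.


A bed frame 1930 mm long (x) by 897 mm wide (y). Four 51×51 mm corner posts, 504 mm tall, at the corners of the footprint. Four rails of 33 mm thickness and 191 mm height run between adjacent posts with their undersides at z = 235 mm, their outer faces flush with the outside of the frame (the two x-running rails run between the posts' inner faces; the two y-running rails run between the posts' inner faces). 9 slats, each 94 mm wide (x) and 24 mm thick, lie across the top of the two x-running rails, running the full 897 mm width of the frame in y; along x they sit between the end posts with a 98 mm gap after the −x posts and between neighbouring slats, leaving 100 mm before the +x posts.


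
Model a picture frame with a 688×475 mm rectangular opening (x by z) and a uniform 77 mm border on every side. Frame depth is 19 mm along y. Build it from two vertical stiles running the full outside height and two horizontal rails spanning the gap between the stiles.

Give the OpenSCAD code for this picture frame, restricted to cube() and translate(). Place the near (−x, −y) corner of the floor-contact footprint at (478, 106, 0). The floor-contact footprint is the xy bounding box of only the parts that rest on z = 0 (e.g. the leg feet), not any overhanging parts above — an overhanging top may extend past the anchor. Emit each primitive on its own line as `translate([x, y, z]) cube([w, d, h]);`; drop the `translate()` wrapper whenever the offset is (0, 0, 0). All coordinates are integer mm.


translate([478, 106, 0]) cube([77, 19, 629]);
translate([1243, 106, 0]) cube([77, 19, 629]);
translate([555, 106, 0]) cube([688, 19, 77]);
translate([555, 106, 552]) cube([688, 19, 77]);


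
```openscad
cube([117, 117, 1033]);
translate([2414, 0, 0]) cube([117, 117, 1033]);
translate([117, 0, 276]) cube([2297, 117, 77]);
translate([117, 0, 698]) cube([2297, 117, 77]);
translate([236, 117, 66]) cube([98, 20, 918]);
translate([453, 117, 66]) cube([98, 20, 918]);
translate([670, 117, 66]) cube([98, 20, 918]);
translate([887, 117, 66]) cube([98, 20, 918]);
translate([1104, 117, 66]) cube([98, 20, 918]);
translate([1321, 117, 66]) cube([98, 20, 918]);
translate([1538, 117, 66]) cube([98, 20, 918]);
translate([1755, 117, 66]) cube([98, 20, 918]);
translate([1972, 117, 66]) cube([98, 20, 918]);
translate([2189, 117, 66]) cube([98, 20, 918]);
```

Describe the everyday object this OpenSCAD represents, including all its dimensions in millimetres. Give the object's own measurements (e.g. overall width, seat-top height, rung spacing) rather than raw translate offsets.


A fence section. Two 117×117 mm posts, 1033 mm tall, stand on the floor with a clear span of 2297 mm between their inner faces. Two horizontal rails of 117×77 mm section span the gap between the posts with their undersides at z = 276 mm and z = 698 mm, flush with the posts' −y face. 10 pickets, each 98 mm wide, 20 mm thick and 918 mm tall, are fixed to the +y face of the rails with their bottoms at z = 66 mm, spaced across the span with a 119 mm gap after the −x post and between neighbouring pickets, with 127 mm left before the +x post.


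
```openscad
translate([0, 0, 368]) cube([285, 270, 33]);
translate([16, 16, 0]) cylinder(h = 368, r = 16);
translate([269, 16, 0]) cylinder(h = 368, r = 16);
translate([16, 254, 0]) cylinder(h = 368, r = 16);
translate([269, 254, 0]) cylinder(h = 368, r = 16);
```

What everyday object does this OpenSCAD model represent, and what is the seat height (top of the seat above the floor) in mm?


A stool. The seat height is 401 mm.

A 285×270×33 slab at z = 368 on four corner cylinders — a stool. The seat top is 368 + 33 = 401 mm.


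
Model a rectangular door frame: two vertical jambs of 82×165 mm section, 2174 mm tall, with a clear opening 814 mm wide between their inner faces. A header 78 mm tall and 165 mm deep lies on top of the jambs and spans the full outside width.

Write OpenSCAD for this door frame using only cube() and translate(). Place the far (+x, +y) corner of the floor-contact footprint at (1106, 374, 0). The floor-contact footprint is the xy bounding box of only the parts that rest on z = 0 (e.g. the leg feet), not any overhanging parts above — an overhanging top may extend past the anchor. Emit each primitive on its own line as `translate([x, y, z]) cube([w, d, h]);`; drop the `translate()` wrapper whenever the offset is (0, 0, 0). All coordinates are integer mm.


translate([128, 209, 0]) cube([82, 165, 2174]);
translate([1024, 209, 0]) cube([82, 165, 2174]);
translate([128, 209, 2174]) cube([978, 165, 78]);
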